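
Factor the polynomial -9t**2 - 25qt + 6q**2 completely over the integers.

(2q - 9t)(3q + t)

Group: 2q(3q + t) - 9t(3q + t); both groups contain (3q + t).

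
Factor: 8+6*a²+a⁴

(a²+2)*(a²+4)

Substitute u = a² to get a quadratic in u, then factor.
a²+2 is irreducible over ℤ (always positive, so no real roots).
a²+4 is irreducible over ℤ (sum of squares).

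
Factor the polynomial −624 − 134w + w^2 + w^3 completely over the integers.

(w + 6)(w + 8)(w − 13)

Among the possible rational roots, w = 13 is a root, so (w − 13) is a factor; dividing leaves w^2 + 14w + 48.
The remaining quadratic factors as (w + 8)(w + 6).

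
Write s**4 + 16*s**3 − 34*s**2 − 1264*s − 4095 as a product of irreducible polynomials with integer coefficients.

(s + 13)*(s + 5)*(s + 7)*(s − 9)

Testing divisors of the constant over divisors of the leading coefficient, s = 9 is a root, so (s − 9) is a factor; dividing leaves s**3 + 25*s**2 + 191*s + 455.
Next, s = −5 is a root, so (s + 5) divides it; the quotient is s**2 + 20*s + 91.
The remaining quadratic factors as (s + 13)(s + 7).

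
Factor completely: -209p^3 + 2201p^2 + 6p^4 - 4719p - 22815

Testing divisors of the constant over divisors of the leading coefficient, p = 13 is a root, so (p - 13) divides it; the quotient is 6p^3 - 131p^2 + 498p + 1755.
Continuing, p = 9 is a root, giving the factor (p - 9) and quotient 6p^2 - 77p - 195.
The remaining quadratic factors as (p - 15)(6p + 13).

(6p + 13)(p - 13)(p - 15)(p - 9)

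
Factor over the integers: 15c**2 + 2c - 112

(3c - 8)(5c + 14)

Need a pair with product 15·(-112) = -1680 and sum 2: that's -40 and 42.
Split the middle term: 15c**2 - 40c + 42c - 112 = 5c(3c - 8) + 14(3c - 8).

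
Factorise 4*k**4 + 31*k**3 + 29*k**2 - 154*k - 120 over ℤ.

Testing divisors of the constant over divisors of the leading coefficient, k = -3/4 is a root, so (4*k + 3) is a factor; dividing leaves k**3 + 7*k**2 + 2*k - 40.
Continuing, k = -5 is a root, so (k + 5) divides it; the quotient is k**2 + 2*k - 8.
The remaining quadratic factors as (k - 2)(k + 4).

(4*k + 3)*(k + 4)*(k + 5)*(k - 2)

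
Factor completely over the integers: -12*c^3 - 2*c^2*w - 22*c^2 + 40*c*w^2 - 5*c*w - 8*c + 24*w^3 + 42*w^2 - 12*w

-(2*c + 3*w)*(2*c - 4*w + 1)*(3*c + 2*w + 4)

Group: 2*c*(-6*c^2 + 8*c*w - 11*c + 8*w^2 + 14*w - 4) + 3*w*(-6*c^2 + 8*c*w - 11*c + 8*w^2 + 14*w - 4); both groups contain (-6*c^2 + 8*c*w - 11*c + 8*w^2 + 14*w - 4), so (2*c + 3*w) is a factor with cofactor -6*c^2 + 8*c*w - 11*c + 8*w^2 + 14*w - 4.
The cofactor groups again: -6*c^2 + 8*c*w - 11*c + 8*w^2 + 14*w - 4 = -2*c*(3*c + 2*w + 4) + (4*w - 1)*(3*c + 2*w + 4); both groups contain (3*c + 2*w + 4), giving -(2*c - 4*w + 1)*(3*c + 2*w + 4).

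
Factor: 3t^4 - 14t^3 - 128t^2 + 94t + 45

(3t + 1)(t + 5)(t - 1)(t - 9)

Testing divisors of the constant over divisors of the leading coefficient, t = -5 is a root, so (t + 5) is a factor; dividing leaves 3t^3 - 29t^2 + 17t + 9.
Continuing, t = 1 is a root, giving the factor (t - 1) and quotient 3t^2 - 26t - 9.
The remaining quadratic factors as (t - 9)(3t + 1).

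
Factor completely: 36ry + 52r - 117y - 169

Group as (36ry + 52r) + (-117y - 169) = 4r(9y + 13) - 13(9y + 13).
Both groups share the factor (9y + 13).

(4r - 13)(9y + 13)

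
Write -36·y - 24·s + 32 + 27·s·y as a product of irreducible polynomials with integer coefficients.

Group as (27·s·y - 24·s) + (-36·y + 32) = 3·s·(9·y - 8) - 4·(9·y - 8).
Both groups share the factor (9·y - 8).

(3·s - 4)·(9·y - 8)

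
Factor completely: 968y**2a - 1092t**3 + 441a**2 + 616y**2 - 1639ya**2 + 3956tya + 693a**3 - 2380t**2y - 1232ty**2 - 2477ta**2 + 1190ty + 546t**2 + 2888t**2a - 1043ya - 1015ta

Group: 6t(-182t**2 - 154ty + 269ta + 91t + 121ya + 77y - 99a**2 - 63a) + (8y - 7a)(-182t**2 - 154ty + 269ta + 91t + 121ya + 77y - 99a**2 - 63a); both groups contain (-182t**2 - 154ty + 269ta + 91t + 121ya + 77y - 99a**2 - 63a), so (6t + 8y - 7a) is a factor with cofactor -182t**2 - 154ty + 269ta + 91t + 121ya + 77y - 99a**2 - 63a.
The cofactor groups again: -182t**2 - 154ty + 269ta + 91t + 121ya + 77y - 99a**2 - 63a = -13t(14t - 11a - 7) + (-11y + 9a)(14t - 11a - 7); both groups contain (14t - 11a - 7), giving -(13t + 11y - 9a)(14t - 11a - 7).

-(14t - 11a - 7)(6t + 8y - 7a)(13t + 11y - 9a)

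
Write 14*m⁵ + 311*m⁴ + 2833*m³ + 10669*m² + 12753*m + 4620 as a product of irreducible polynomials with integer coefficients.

By the rational root theorem, m = -1 is a root, so (m + 1) is a factor; dividing leaves 14*m⁴ + 297*m³ + 2536*m² + 8133*m + 4620.
Next, m = -11/2 is a root, giving the factor (2*m + 11) and quotient 7*m³ + 110*m² + 663*m + 420.
Next, m = -5/7 is a root, so (7*m + 5) is a factor; dividing leaves m² + 15*m + 84.
The quadratic m² + 15*m + 84 has discriminant -111 < 0 and is irreducible over ℤ.

(2*m + 11)*(7*m + 5)*(m + 1)*(m² + 15*m + 84)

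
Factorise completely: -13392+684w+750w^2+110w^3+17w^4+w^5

Testing divisors of the constant over divisors of the leading coefficient, w = 3 is a root, giving the factor (w-3) and quotient w^4+20w^3+170w^2+1260w+4464.
Then w = -12 is a root, so (w+12) is a factor; dividing leaves w^3+8w^2+74w+372.
Then w = -6 is a root, so (w+6) divides it; the quotient is w^2+2w+62.
The quadratic w^2+2w+62 has discriminant -244 < 0 and is irreducible over ℤ.

(w+12)(w+6)(w-3)(w^2+2w+62)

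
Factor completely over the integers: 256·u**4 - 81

(4·u)⁴ − (3)⁴ = ((4·u)² − (3)²)((4·u)² + (3)²); the first factor splits again, the second (16·u**2 + 9) is irreducible.

(4·u + 3)·(4·u - 3)·(16·u**2 + 9)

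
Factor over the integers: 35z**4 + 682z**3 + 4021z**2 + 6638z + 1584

Testing divisors of the constant over divisors of the leading coefficient, z = -9 is a root, so (z + 9) is a factor; dividing leaves 35z**3 + 367z**2 + 718z + 176.
Next, z = -2/7 is a root, giving the factor (7z + 2) and quotient 5z**2 + 51z + 88.
The remaining quadratic factors as (5z + 11)(z + 8).

(5z + 11)(7z + 2)(z + 8)(z + 9)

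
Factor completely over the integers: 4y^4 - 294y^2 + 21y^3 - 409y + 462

(4y - 3)(y + 11)(y + 2)(y - 7)

Trying the rational-root candidates, y = -11 is a root, so (y + 11) divides it; the quotient is 4y^3 - 23y^2 - 41y + 42.
Then y = 3/4 is a root, so (4y - 3) divides it; the quotient is y^2 - 5y - 14.
The remaining quadratic factors as (y + 2)(y - 7).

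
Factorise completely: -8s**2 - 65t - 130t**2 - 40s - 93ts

-(13t + 8s)(10t + s + 5)

Group: -13t(10t + s + 5) - 8s(10t + s + 5); both groups contain (10t + s + 5).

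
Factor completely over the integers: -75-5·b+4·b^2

Need a pair with product 4·(-75) = -300 and sum -5: that's 15 and -20.
Split the middle term: 4·b^2+15·b - 20·b-75 = b·(4·b+15) - 5·(4·b+15).

(4·b+15)·(b-5)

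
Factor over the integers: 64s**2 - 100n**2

Factor out 4, leaving 16s**2 - 25n**2, which is a difference of two squares.

4(4s - 5n)(4s + 5n)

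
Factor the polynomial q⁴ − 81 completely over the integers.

Write as (q²)² − (9)², then factor q² − 9 once more.

(q + 3)·(q − 3)·(q² + 9)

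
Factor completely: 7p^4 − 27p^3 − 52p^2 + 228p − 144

(7p − 6)(p + 3)(p − 2)(p − 4)

Among the possible rational roots, p = 6/7 is a root, so (7p − 6) is a factor; dividing leaves p^3 − 3p^2 − 10p + 24.
Continuing, p = 4 is a root, so (p − 4) is a factor; dividing leaves p^2 + p − 6.
The remaining quadratic factors as (p − 2)(p + 3).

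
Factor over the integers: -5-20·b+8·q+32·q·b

Group as (32·q·b+8·q) + (-20·b-5) = 8·q·(4·b+1) - 5·(4·b+1).
Both groups share the factor (4·b+1).

(4·b+1)·(8·q-5)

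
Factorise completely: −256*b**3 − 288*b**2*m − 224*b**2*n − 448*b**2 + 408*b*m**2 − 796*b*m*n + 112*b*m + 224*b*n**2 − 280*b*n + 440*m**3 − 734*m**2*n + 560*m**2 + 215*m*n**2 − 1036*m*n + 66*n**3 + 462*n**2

Group: 8*b*(−32*b**2 − 76*b*m + 16*b*n − 56*b − 44*m**2 + 25*m*n − 56*m + 6*n**2 + 42*n) + (−10*m + 11*n)*(−32*b**2 − 76*b*m + 16*b*n − 56*b − 44*m**2 + 25*m*n − 56*m + 6*n**2 + 42*n); both groups contain (−32*b**2 − 76*b*m + 16*b*n − 56*b − 44*m**2 + 25*m*n − 56*m + 6*n**2 + 42*n), so (8*b − 10*m + 11*n) is a factor with cofactor −32*b**2 − 76*b*m + 16*b*n − 56*b − 44*m**2 + 25*m*n − 56*m + 6*n**2 + 42*n.
The cofactor groups again: −32*b**2 − 76*b*m + 16*b*n − 56*b − 44*m**2 + 25*m*n − 56*m + 6*n**2 + 42*n = −8*b*(4*b + 4*m − 3*n) + (−11*m − 2*n − 14)*(4*b + 4*m − 3*n); both groups contain (4*b + 4*m − 3*n), giving −(8*b + 11*m + 2*n + 14)*(4*b + 4*m − 3*n).

−(4*b + 4*m − 3*n)*(8*b + 11*m + 2*n + 14)*(8*b − 10*m + 11*n)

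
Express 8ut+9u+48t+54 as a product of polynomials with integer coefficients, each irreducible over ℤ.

(8t+9)(u+6)

Group as (8ut+9u) + (48t+54) = u(8t+9) + 6(8t+9).
Both groups share the factor (8t+9).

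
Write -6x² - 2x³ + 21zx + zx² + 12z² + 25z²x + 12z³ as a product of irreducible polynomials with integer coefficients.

(4z - x)(z + 2x)(3z + x + 3)

Group: 3z(4z² + 7zx - 2x²) + (x + 3)(4z² + 7zx - 2x²); both groups contain (4z² + 7zx - 2x²), so (3z + x + 3) is a factor with cofactor 4z² + 7zx - 2x².
The cofactor groups again: 4z² + 7zx - 2x² = 4z(z + 2x) - x(z + 2x); both groups contain (z + 2x), giving (4z - x)(z + 2x).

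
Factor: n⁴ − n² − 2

Substitute u = n² to get a quadratic in u, then factor.
n² − 2 is irreducible over ℤ (2 is not a perfect square).
n² + 1 is irreducible over ℤ (sum of squares).

(n² + 1)·(n² − 2)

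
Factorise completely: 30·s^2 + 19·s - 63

(5·s + 9)·(6·s - 7)

Need a pair with product 30·(-63) = -1890 and sum 19: that's -35 and 54.
Split the middle term: 30·s^2 - 35·s + 54·s - 63 = 5·s·(6·s - 7) + 9·(6·s - 7).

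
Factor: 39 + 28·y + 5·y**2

Need a pair with product 5·39 = 195 and sum 28: that's 13 and 15.
Split the middle term: 5·y**2 + 13·y + 15·y + 39 = y·(5·y + 13) + 3·(5·y + 13).

(5·y + 13)·(y + 3)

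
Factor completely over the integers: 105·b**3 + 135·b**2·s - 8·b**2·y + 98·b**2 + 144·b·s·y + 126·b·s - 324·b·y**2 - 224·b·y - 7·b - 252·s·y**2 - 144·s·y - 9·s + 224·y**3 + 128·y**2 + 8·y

(15·b - 14·y - 1)·(7·b + 9·s - 8·y)·(b + 2·y + 1)

Group: 7·b·(15·b**2 + 16·b·y + 14·b - 28·y**2 - 16·y - 1) + (9·s - 8·y)·(15·b**2 + 16·b·y + 14·b - 28·y**2 - 16·y - 1); both groups contain (15·b**2 + 16·b·y + 14·b - 28·y**2 - 16·y - 1), so (7·b + 9·s - 8·y) is a factor with cofactor 15·b**2 + 16·b·y + 14·b - 28·y**2 - 16·y - 1.
The cofactor groups again: 15·b**2 + 16·b·y + 14·b - 28·y**2 - 16·y - 1 = 15·b·(b + 2·y + 1) + (-14·y - 1)·(b + 2·y + 1); both groups contain (b + 2·y + 1), giving (15·b - 14·y - 1)·(b + 2·y + 1).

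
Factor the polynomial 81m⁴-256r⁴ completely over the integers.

Difference of squares twice: with A = 3m and B = 4r, A⁴ − B⁴ = (A² − B²)(A² + B²), and A² − B² factors again.

(3m+4r)(3m-4r)(9m²+16r²)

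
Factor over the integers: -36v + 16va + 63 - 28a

Group as (16va - 36v) + (-28a + 63) = 4v(4a - 9) - 7(4a - 9).
Both groups share the factor (4a - 9).

(4a - 9)(4v - 7)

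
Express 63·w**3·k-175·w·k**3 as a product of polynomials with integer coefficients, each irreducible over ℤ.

Pull out the common factor 7·w·k; 9·w**2-25·k**2 is a difference of squares.

7·k·w·(3·w-5·k)·(3·w+5·k)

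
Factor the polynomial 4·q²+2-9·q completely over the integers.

Need a pair with product 4·2 = 8 and sum -9: that's -1 and -8.
Split the middle term: 4·q²-q - 8·q+2 = q·(4·q-1) - 2·(4·q-1).

(4·q-1)·(q-2)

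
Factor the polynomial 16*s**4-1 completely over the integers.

(2*s+1)*(2*s-1)*(4*s**2+1)

Difference of squares twice: with A = 2*s and B = 1, A⁴ − B⁴ = (A² − B²)(A² + B²), and A² − B² factors again.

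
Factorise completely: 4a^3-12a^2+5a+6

Testing divisors of the constant over divisors of the leading coefficient, a = -1/2 is a root, so (2a+1) divides it; the quotient is 2a^2-7a+6.
The remaining quadratic factors as (2a-3)(a-2).

(2a+1)(2a-3)(a-2)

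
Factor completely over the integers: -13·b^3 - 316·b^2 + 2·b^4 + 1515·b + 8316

Testing divisors of the constant over divisors of the leading coefficient, b = -7/2 is a root, so (2·b + 7) divides it; the quotient is b^3 - 10·b^2 - 123·b + 1188.
Next, b = 9 is a root, so (b - 9) divides it; the quotient is b^2 - b - 132.
The remaining quadratic factors as (b - 12)(b + 11).

(2·b + 7)·(b + 11)·(b - 12)·(b - 9)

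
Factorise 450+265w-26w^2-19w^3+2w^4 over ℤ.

Among the possible rational roots, w = 9 is a root, giving the factor (w-9) and quotient 2w^3-w^2-35w-50.
Next, w = -5/2 is a root, giving the factor (2w+5) and quotient w^2-3w-10.
The remaining quadratic factors as (w+2)(w-5).

(2w+5)(w+2)(w-5)(w-9)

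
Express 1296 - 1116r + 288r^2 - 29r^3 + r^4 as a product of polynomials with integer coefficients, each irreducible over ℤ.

By the rational root theorem, r = 9 is a root, so (r - 9) is a factor; dividing leaves r^3 - 20r^2 + 108r - 144.
Next, r = 2 is a root, giving the factor (r - 2) and quotient r^2 - 18r + 72.
The remaining quadratic factors as (r - 12)(r - 6).

(r - 12)(r - 2)(r - 6)(r - 9)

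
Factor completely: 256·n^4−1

(4·n+1)·(4·n−1)·(16·n^2+1)

Write as (16·n^2)² − (1)², then factor 16·n^2−1 once more.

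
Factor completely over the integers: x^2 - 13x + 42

(x - 6)(x - 7)

Two integers with product 42 and sum -13 are -7 and -6.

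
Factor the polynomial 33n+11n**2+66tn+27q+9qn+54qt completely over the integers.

(9q+11n)(6t+n+3)

Group: 6t(9q+11n) + (n+3)(9q+11n); both groups contain (9q+11n).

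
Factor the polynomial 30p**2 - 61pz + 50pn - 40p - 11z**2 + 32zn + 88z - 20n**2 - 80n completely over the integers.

(6p + z - 2n - 8)(5p - 11z + 10n)

Group: 6p(5p - 11z + 10n) + (z - 2n - 8)(5p - 11z + 10n); both groups contain (5p - 11z + 10n).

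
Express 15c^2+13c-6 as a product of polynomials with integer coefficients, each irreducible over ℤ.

(3c-1)(5c+6)

Need a pair with product 15·(-6) = -90 and sum 13: that's -5 and 18.
Split the middle term: 15c^2-5c + 18c-6 = 5c(3c-1) + 6(3c-1).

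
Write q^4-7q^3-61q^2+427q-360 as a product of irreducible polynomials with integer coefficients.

Testing divisors of the constant over divisors of the leading coefficient, q = 9 is a root, so (q-9) is a factor; dividing leaves q^3+2q^2-43q+40.
Then q = 1 is a root, giving the factor (q-1) and quotient q^2+3q-40.
The remaining quadratic factors as (q-5)(q+8).

(q+8)(q-1)(q-5)(q-9)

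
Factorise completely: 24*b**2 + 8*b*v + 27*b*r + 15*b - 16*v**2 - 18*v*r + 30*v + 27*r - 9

Group: 8*b*(3*b - 2*v + 3) + (8*v + 9*r - 3)*(3*b - 2*v + 3); both groups contain (3*b - 2*v + 3).

(3*b - 2*v + 3)*(8*b + 8*v + 9*r - 3)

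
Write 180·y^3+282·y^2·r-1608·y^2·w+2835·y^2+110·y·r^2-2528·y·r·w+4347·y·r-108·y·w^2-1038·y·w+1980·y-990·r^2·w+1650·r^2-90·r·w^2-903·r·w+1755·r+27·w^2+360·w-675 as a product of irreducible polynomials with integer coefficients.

Group: 15·y·(12·y^2+10·y·r-108·y·w+177·y-90·r·w+150·r+27·w-45) + (11·r+w+15)·(12·y^2+10·y·r-108·y·w+177·y-90·r·w+150·r+27·w-45); both groups contain (12·y^2+10·y·r-108·y·w+177·y-90·r·w+150·r+27·w-45), so (15·y+11·r+w+15) is a factor with cofactor 12·y^2+10·y·r-108·y·w+177·y-90·r·w+150·r+27·w-45.
The cofactor groups again: 12·y^2+10·y·r-108·y·w+177·y-90·r·w+150·r+27·w-45 = 12·y·(y-9·w+15) + (10·r-3)·(y-9·w+15); both groups contain (y-9·w+15), giving (12·y+10·r-3)·(y-9·w+15).

(y-9·w+15)·(12·y+10·r-3)·(15·y+11·r+w+15)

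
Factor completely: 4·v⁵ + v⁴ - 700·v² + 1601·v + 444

(4·v + 1)·(v - 3)·(v - 4)·(v² + 7·v + 37)

Testing divisors of the constant over divisors of the leading coefficient, v = 4 is a root, so (v - 4) is a factor; dividing leaves 4·v⁴ + 17·v³ + 68·v² - 428·v - 111.
Continuing, v = -1/4 is a root, so (4·v + 1) divides it; the quotient is v³ + 4·v² + 16·v - 111.
Continuing, v = 3 is a root, so (v - 3) is a factor; dividing leaves v² + 7·v + 37.
The quadratic v² + 7·v + 37 has discriminant -99 < 0 and is irreducible over ℤ.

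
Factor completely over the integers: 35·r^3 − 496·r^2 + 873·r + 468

By the rational root theorem, r = 12 is a root, so (r − 12) divides it; the quotient is 35·r^2 − 76·r − 39.
The remaining quadratic factors as (7·r + 3)(5·r − 13).

(5·r − 13)·(7·r + 3)·(r − 12)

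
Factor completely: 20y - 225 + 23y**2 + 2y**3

(2y - 5)(y + 5)(y + 9)

Trying the rational-root candidates, y = -5 is a root, giving the factor (y + 5) and quotient 2y**2 + 13y - 45.
The remaining quadratic factors as (2y - 5)(y + 9).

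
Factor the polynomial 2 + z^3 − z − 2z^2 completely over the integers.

Testing divisors of the constant over divisors of the leading coefficient, z = 2 is a root, so (z − 2) is a factor; dividing leaves z^2 − 1.
The remaining quadratic factors as (z − 1)(z + 1).

(z + 1)(z − 1)(z − 2)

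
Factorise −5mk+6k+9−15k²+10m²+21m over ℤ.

Group: 2m(5m+5k+3) + (−3k+3)(5m+5k+3); both groups contain (5m+5k+3).

(2m−3k+3)(5m+5k+3)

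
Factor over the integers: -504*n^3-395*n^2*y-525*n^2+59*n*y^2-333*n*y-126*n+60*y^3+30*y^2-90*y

-(7*n+5*y)*(8*n-3*y+3)*(9*n+4*y+6)

Group: 7*n*(-72*n^2-5*n*y-75*n+12*y^2+6*y-18) + 5*y*(-72*n^2-5*n*y-75*n+12*y^2+6*y-18); both groups contain (-72*n^2-5*n*y-75*n+12*y^2+6*y-18), so (7*n+5*y) is a factor with cofactor -72*n^2-5*n*y-75*n+12*y^2+6*y-18.
The cofactor groups again: -72*n^2-5*n*y-75*n+12*y^2+6*y-18 = -9*n*(8*n-3*y+3) + (-4*y-6)*(8*n-3*y+3); both groups contain (8*n-3*y+3), giving -(9*n+4*y+6)*(8*n-3*y+3).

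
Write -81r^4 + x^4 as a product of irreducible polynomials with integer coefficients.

(x)⁴ − (3r)⁴ = ((x)² − (3r)²)((x)² + (3r)²); the first factor splits again, the second (x^2 + 9r^2) is irreducible.

(x - 3r)(x + 3r)(x^2 + 9r^2)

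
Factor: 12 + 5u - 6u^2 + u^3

(u + 1)(u - 3)(u - 4)

Among the possible rational roots, u = -1 is a root, so (u + 1) divides it; the quotient is u^2 - 7u + 12.
The remaining quadratic factors as (u - 3)(u - 4).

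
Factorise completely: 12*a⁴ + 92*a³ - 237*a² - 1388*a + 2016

(2*a + 9)*(2*a - 7)*(3*a - 4)*(a + 8)

By the rational root theorem, a = 7/2 is a root, so (2*a - 7) divides it; the quotient is 6*a³ + 67*a² + 116*a - 288.
Continuing, a = -8 is a root, giving the factor (a + 8) and quotient 6*a² + 19*a - 36.
The remaining quadratic factors as (3*a - 4)(2*a + 9).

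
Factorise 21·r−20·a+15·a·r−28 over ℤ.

(3·r−4)·(5·a+7)

Group as (15·a·r−20·a) + (21·r−28) = 5·a·(3·r−4) + 7·(3·r−4).
Both groups share the factor (3·r−4).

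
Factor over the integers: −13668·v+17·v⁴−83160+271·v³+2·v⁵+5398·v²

Among the possible rational roots, v = −14 is a root, so (v+14) is a factor; dividing leaves 2·v⁴−11·v³+425·v²−552·v−5940.
Next, v = −3 is a root, giving the factor (v+3) and quotient 2·v³−17·v²+476·v−1980.
Then v = 9/2 is a root, so (2·v−9) is a factor; dividing leaves v²−4·v+220.
The quadratic v²−4·v+220 has discriminant −864 < 0 and is irreducible over ℤ.

(2·v−9)·(v+14)·(v+3)·(v²−4·v+220)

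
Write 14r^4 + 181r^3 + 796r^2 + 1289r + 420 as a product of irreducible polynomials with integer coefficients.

(2r + 7)(7r + 3)(r + 4)(r + 5)

Among the possible rational roots, r = −3/7 is a root, giving the factor (7r + 3) and quotient 2r^3 + 25r^2 + 103r + 140.
Continuing, r = −5 is a root, so (r + 5) divides it; the quotient is 2r^2 + 15r + 28.
The remaining quadratic factors as (2r + 7)(r + 4).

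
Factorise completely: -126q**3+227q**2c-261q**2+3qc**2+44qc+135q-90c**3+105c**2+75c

Group: 2q(-63q**2+19qc+27q+30c**2+15c) + (-3c+5)(-63q**2+19qc+27q+30c**2+15c); both groups contain (-63q**2+19qc+27q+30c**2+15c), so (2q-3c+5) is a factor with cofactor -63q**2+19qc+27q+30c**2+15c.
The cofactor groups again: -63q**2+19qc+27q+30c**2+15c = -9q(7q-6c-3) - 5c(7q-6c-3); both groups contain (7q-6c-3), giving -(9q+5c)(7q-6c-3).

-(2q-3c+5)(7q-6c-3)(9q+5c)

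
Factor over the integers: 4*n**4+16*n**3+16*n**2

Every term has a factor of 4*n**2; factoring it out leaves n**2+4*n+4.
Recognize a perfect-square trinomial with the parts 2 and n.

4*n**2*(n+2)**2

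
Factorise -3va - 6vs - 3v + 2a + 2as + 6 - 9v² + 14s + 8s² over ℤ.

Group: -3v(3v + a + 4s + 3) + (2s + 2)(3v + a + 4s + 3); both groups contain (3v + a + 4s + 3).

-(3v - 2s - 2)(3v + a + 4s + 3)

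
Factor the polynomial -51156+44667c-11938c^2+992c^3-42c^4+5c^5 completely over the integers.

Among the possible rational roots, c = 3 is a root, giving the factor (c-3) and quotient 5c^4-27c^3+911c^2-9205c+17052.
Continuing, c = 7 is a root, so (c-7) is a factor; dividing leaves 5c^3+8c^2+967c-2436.
Continuing, c = 12/5 is a root, giving the factor (5c-12) and quotient c^2+4c+203.
The quadratic c^2+4c+203 has discriminant -796 < 0 and is irreducible over ℤ.

(5c-12)(c-3)(c-7)(c^2+4c+203)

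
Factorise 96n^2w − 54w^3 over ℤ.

Factor out 6w, leaving 16n^2 − 9w^2, which is a difference of two squares.

6w(4n + 3w)(4n − 3w)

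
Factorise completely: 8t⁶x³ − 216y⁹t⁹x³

−8t⁶x³(3y³t − 1)(9y⁶t² + 3y³t + 1)

Pull out the common factor 8t⁶x³, leaving −27y⁹t³ + 1.
Recognize a difference of cubes with the parts 1 and 3y³t.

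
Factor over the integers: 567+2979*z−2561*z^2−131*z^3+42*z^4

Among the possible rational roots, z = −7 is a root, giving the factor (z+7) and quotient 42*z^3−425*z^2+414*z+81.
Then z = 9/7 is a root, so (7*z−9) divides it; the quotient is 6*z^2−53*z−9.
The remaining quadratic factors as (6*z+1)(z−9).

(6*z+1)*(7*z−9)*(z+7)*(z−9)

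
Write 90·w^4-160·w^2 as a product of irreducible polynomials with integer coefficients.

Pull out the common factor 10·w^2; 9·w^2-16 is a difference of squares.

10·w^2·(3·w+4)·(3·w-4)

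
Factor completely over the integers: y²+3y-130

(y+13)(y-10)

Two integers with product -130 and sum 3 are -10 and 13.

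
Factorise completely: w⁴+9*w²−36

(w²+12)*(w²−3)

Substitute u = w² to get a quadratic in u, then factor.
w²−3 is irreducible over ℤ (3 is not a perfect square).
w²+12 is irreducible over ℤ (always positive, so no real roots).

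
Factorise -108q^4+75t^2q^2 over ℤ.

3q^2(5t-6q)(5t+6q)

Every term has a factor of 3q^2. Then 25t^2-36q^2 = (5t)² − (6q)².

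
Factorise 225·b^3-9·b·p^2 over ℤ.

Pull out the common factor 9·b; 25·b^2-p^2 is a difference of squares.

9·b·(5·b+p)·(5·b-p)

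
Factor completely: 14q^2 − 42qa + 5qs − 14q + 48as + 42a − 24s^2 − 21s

(2q − 6a + 3s)(7q − 8s − 7)

Group: 7q(2q − 6a + 3s) + (−8s − 7)(2q − 6a + 3s); both groups contain (2q − 6a + 3s).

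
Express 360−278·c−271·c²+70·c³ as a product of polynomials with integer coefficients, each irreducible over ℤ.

Testing divisors of the constant over divisors of the leading coefficient, c = 4/5 is a root, so (5·c−4) divides it; the quotient is 14·c²−43·c−90.
The remaining quadratic factors as (2·c−9)(7·c+10).

(2·c−9)·(5·c−4)·(7·c+10)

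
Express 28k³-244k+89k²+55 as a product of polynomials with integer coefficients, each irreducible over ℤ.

Among the possible rational roots, k = 1/4 is a root, so (4k-1) divides it; the quotient is 7k²+24k-55.
The remaining quadratic factors as (7k-11)(k+5).

(4k-1)(7k-11)(k+5)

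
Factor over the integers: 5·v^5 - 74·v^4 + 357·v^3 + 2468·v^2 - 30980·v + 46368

(5·v - 9)·(v + 7)·(v - 8)·(v^2 - 12·v + 92)

Testing divisors of the constant over divisors of the leading coefficient, v = 8 is a root, giving the factor (v - 8) and quotient 5·v^4 - 34·v^3 + 85·v^2 + 3148·v - 5796.
Continuing, v = -7 is a root, so (v + 7) divides it; the quotient is 5·v^3 - 69·v^2 + 568·v - 828.
Continuing, v = 9/5 is a root, so (5·v - 9) is a factor; dividing leaves v^2 - 12·v + 92.
The quadratic v^2 - 12·v + 92 has discriminant -224 < 0 and is irreducible over ℤ.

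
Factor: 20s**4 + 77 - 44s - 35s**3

Group as (20s**4 - 44s) + (-35s**3 + 77) = 4s(5s**3 - 11) - 7(5s**3 - 11).
Both groups share the factor (5s**3 - 11).

(4s - 7)(5s**3 - 11)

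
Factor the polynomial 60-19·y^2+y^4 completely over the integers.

(y+2)·(y-2)·(y^2-15)

Substitute u = y^2 to get a quadratic in u, then factor.
y^2-4 is a difference of squares.
y^2-15 is irreducible over ℤ (15 is not a perfect square).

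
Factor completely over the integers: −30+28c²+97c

(4c+15)(7c−2)

Need a pair with product 28·(−30) = −840 and sum 97: that's −8 and 105.
Split the middle term: 28c²−8c + 105c−30 = 4c(7c−2) + 15(7c−2).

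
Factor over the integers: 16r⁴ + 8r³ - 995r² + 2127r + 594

Trying the rational-root candidates, r = 11/4 is a root, so (4r - 11) is a factor; dividing leaves 4r³ + 13r² - 213r - 54.
Next, r = 6 is a root, giving the factor (r - 6) and quotient 4r² + 37r + 9.
The remaining quadratic factors as (4r + 1)(r + 9).

(4r + 1)(4r - 11)(r + 9)(r - 6)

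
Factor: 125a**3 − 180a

Factor out 5a, leaving 25a**2 − 36, which is a difference of two squares.

5a(5a + 6)(5a − 6)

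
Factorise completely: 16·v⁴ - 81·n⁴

(2·v)⁴ − (3·n)⁴ = ((2·v)² − (3·n)²)((2·v)² + (3·n)²); the first factor splits again, the second (4·v² + 9·n²) is irreducible.

(2·v - 3·n)·(2·v + 3·n)·(4·v² + 9·n²)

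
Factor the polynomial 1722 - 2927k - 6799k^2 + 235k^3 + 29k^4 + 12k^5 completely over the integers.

By the rational root theorem, k = -3/4 is a root, so (4k + 3) divides it; the quotient is 3k^4 + 5k^3 + 55k^2 - 1741k + 574.
Continuing, k = 1/3 is a root, so (3k - 1) is a factor; dividing leaves k^3 + 2k^2 + 19k - 574.
Next, k = 7 is a root, so (k - 7) divides it; the quotient is k^2 + 9k + 82.
The quadratic k^2 + 9k + 82 has discriminant -247 < 0 and is irreducible over ℤ.

(3k - 1)(4k + 3)(k - 7)(k^2 + 9k + 82)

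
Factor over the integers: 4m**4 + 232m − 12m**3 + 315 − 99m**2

By the rational root theorem, m = 5 is a root, giving the factor (m − 5) and quotient 4m**3 + 8m**2 − 59m − 63.
Then m = −1 is a root, so (m + 1) divides it; the quotient is 4m**2 + 4m − 63.
The remaining quadratic factors as (2m + 9)(2m − 7).

(2m + 9)(2m − 7)(m + 1)(m − 5)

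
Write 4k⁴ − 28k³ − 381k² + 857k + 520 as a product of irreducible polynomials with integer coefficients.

By the rational root theorem, k = 13 is a root, so (k − 13) is a factor; dividing leaves 4k³ + 24k² − 69k − 40.
Continuing, k = −1/2 is a root, giving the factor (2k + 1) and quotient 2k² + 11k − 40.
The remaining quadratic factors as (k + 8)(2k − 5).

(2k + 1)(2k − 5)(k + 8)(k − 13)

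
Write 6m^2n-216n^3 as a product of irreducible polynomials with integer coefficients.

6n(m+6n)(m-6n)

Factor out 6n, leaving m^2-36n^2, which is a difference of two squares.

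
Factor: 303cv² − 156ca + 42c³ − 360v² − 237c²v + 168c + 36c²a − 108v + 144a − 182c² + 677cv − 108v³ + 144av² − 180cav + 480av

Group: 14c(3c² − 15cv − 13c + 12v² + 40v + 12) + (12a − 9v)(3c² − 15cv − 13c + 12v² + 40v + 12); both groups contain (3c² − 15cv − 13c + 12v² + 40v + 12), so (14c + 12a − 9v) is a factor with cofactor 3c² − 15cv − 13c + 12v² + 40v + 12.
The cofactor groups again: 3c² − 15cv − 13c + 12v² + 40v + 12 = 3c(c − v − 3) + (−12v − 4)(c − v − 3); both groups contain (c − v − 3), giving (3c − 12v − 4)(c − v − 3).

(14c + 12a − 9v)(3c − 12v − 4)(c − v − 3)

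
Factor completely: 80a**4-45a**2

5a**2(4a+3)(4a-3)

Pull out the common factor 5a**2; 16a**2-9 is a difference of squares.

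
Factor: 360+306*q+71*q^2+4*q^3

(4*q+15)*(q+12)*(q+2)

Testing divisors of the constant over divisors of the leading coefficient, q = -15/4 is a root, giving the factor (4*q+15) and quotient q^2+14*q+24.
The remaining quadratic factors as (q+12)(q+2).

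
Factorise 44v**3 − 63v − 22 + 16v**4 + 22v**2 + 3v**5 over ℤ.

(3v + 1)(v + 2)(v − 1)(v**2 + 4v + 11)

Among the possible rational roots, v = 1 is a root, so (v − 1) divides it; the quotient is 3v**4 + 19v**3 + 63v**2 + 85v + 22.
Then v = −2 is a root, so (v + 2) divides it; the quotient is 3v**3 + 13v**2 + 37v + 11.
Then v = −1/3 is a root, giving the factor (3v + 1) and quotient v**2 + 4v + 11.
The quadratic v**2 + 4v + 11 has discriminant −28 < 0 and is irreducible over ℤ.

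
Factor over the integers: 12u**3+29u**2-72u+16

By the rational root theorem, u = 4/3 is a root, so (3u-4) is a factor; dividing leaves 4u**2+15u-4.
The remaining quadratic factors as (4u-1)(u+4).

(3u-4)(4u-1)(u+4)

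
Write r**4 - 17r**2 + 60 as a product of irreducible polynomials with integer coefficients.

(r**2 - 12)(r**2 - 5)

Substitute u = r**2 to get a quadratic in u, then factor.
r**2 - 12 is irreducible over ℤ (12 is not a perfect square).
r**2 - 5 is irreducible over ℤ (5 is not a perfect square).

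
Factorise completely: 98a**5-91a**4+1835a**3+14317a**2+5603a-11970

Trying the rational-root candidates, a = -7/2 is a root, so (2a+7) is a factor; dividing leaves 49a**4-217a**3+1677a**2+1289a-1710.
Continuing, a = -9/7 is a root, so (7a+9) divides it; the quotient is 7a**3-40a**2+291a-190.
Continuing, a = 5/7 is a root, giving the factor (7a-5) and quotient a**2-5a+38.
The quadratic a**2-5a+38 has discriminant -127 < 0 and is irreducible over ℤ.

(2a+7)(7a+9)(7a-5)(a**2-5a+38)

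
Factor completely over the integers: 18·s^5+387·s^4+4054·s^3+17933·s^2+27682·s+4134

(3·s+13)·(6·s+1)·(s+3)·(s^2+14·s+106)

Among the possible rational roots, s = -3 is a root, giving the factor (s+3) and quotient 18·s^4+333·s^3+3055·s^2+8768·s+1378.
Then s = -1/6 is a root, so (6·s+1) is a factor; dividing leaves 3·s^3+55·s^2+500·s+1378.
Continuing, s = -13/3 is a root, so (3·s+13) is a factor; dividing leaves s^2+14·s+106.
The quadratic s^2+14·s+106 has discriminant -228 < 0 and is irreducible over ℤ.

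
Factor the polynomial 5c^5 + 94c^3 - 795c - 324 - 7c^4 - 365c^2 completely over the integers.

Testing divisors of the constant over divisors of the leading coefficient, c = 4 is a root, so (c - 4) is a factor; dividing leaves 5c^4 + 13c^3 + 146c^2 + 219c + 81.
Then c = -1 is a root, giving the factor (c + 1) and quotient 5c^3 + 8c^2 + 138c + 81.
Continuing, c = -3/5 is a root, so (5c + 3) divides it; the quotient is c^2 + c + 27.
The quadratic c^2 + c + 27 has discriminant -107 < 0 and is irreducible over ℤ.

(5c + 3)(c + 1)(c - 4)(c^2 + c + 27)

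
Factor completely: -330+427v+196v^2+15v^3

(3v+11)(5v-3)(v+10)

By the rational root theorem, v = -10 is a root, so (v+10) is a factor; dividing leaves 15v^2+46v-33.
The remaining quadratic factors as (3v+11)(5v-3).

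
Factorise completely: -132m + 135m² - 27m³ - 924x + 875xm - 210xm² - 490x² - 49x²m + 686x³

(14x - 9m + 12)(7x + 3m - 11)(7x + m)

Group: 14x(49x² + 28xm - 77x + 3m² - 11m) + (-9m + 12)(49x² + 28xm - 77x + 3m² - 11m); both groups contain (49x² + 28xm - 77x + 3m² - 11m), so (14x - 9m + 12) is a factor with cofactor 49x² + 28xm - 77x + 3m² - 11m.
The cofactor groups again: 49x² + 28xm - 77x + 3m² - 11m = 7x(7x + m) + (3m - 11)(7x + m); both groups contain (7x + m), giving (7x + 3m - 11)(7x + m).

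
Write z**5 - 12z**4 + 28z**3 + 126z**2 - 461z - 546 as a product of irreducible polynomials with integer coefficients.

(z + 1)(z + 3)(z - 7)(z**2 - 9z + 26)

Trying the rational-root candidates, z = -1 is a root, so (z + 1) is a factor; dividing leaves z**4 - 13z**3 + 41z**2 + 85z - 546.
Then z = 7 is a root, so (z - 7) is a factor; dividing leaves z**3 - 6z**2 - z + 78.
Then z = -3 is a root, so (z + 3) divides it; the quotient is z**2 - 9z + 26.
The quadratic z**2 - 9z + 26 has discriminant -23 < 0 and is irreducible over ℤ.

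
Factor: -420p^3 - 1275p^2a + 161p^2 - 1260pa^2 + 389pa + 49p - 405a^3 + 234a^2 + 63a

-(5p + 5a + 1)(12p + 9a - 7)(7p + 9a)

Group: 12p(-35p^2 - 80pa - 7p - 45a^2 - 9a) + (9a - 7)(-35p^2 - 80pa - 7p - 45a^2 - 9a); both groups contain (-35p^2 - 80pa - 7p - 45a^2 - 9a), so (12p + 9a - 7) is a factor with cofactor -35p^2 - 80pa - 7p - 45a^2 - 9a.
The cofactor groups again: -35p^2 - 80pa - 7p - 45a^2 - 9a = -5p(7p + 9a) + (-5a - 1)(7p + 9a); both groups contain (7p + 9a), giving -(5p + 5a + 1)(7p + 9a).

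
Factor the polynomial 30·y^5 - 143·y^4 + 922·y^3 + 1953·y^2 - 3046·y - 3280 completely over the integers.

By the rational root theorem, y = -5/6 is a root, so (6·y + 5) divides it; the quotient is 5·y^4 - 28·y^3 + 177·y^2 + 178·y - 656.
Next, y = -2 is a root, so (y + 2) is a factor; dividing leaves 5·y^3 - 38·y^2 + 253·y - 328.
Next, y = 8/5 is a root, so (5·y - 8) is a factor; dividing leaves y^2 - 6·y + 41.
The quadratic y^2 - 6·y + 41 has discriminant -128 < 0 and is irreducible over ℤ.

(5·y - 8)·(6·y + 5)·(y + 2)·(y^2 - 6·y + 41)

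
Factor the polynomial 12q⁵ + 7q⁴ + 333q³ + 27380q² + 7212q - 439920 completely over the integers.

Testing divisors of the constant over divisors of the leading coefficient, q = 15/4 is a root, so (4q - 15) is a factor; dividing leaves 3q⁴ + 13q³ + 132q² + 7340q + 29328.
Continuing, q = -13/3 is a root, so (3q + 13) divides it; the quotient is q³ + 44q + 2256.
Next, q = -12 is a root, so (q + 12) is a factor; dividing leaves q² - 12q + 188.
The quadratic q² - 12q + 188 has discriminant -608 < 0 and is irreducible over ℤ.

(3q + 13)(4q - 15)(q + 12)(q² - 12q + 188)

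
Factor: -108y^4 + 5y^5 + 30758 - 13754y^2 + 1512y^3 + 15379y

(5y - 13)(y + 1)(y - 13)(y^2 - 7y + 182)

Among the possible rational roots, y = 13 is a root, so (y - 13) is a factor; dividing leaves 5y^4 - 43y^3 + 953y^2 - 1365y - 2366.
Next, y = -1 is a root, so (y + 1) is a factor; dividing leaves 5y^3 - 48y^2 + 1001y - 2366.
Continuing, y = 13/5 is a root, giving the factor (5y - 13) and quotient y^2 - 7y + 182.
The quadratic y^2 - 7y + 182 has discriminant -679 < 0 and is irreducible over ℤ.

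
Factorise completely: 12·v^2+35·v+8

(3·v+8)·(4·v+1)

Need a pair with product 12·8 = 96 and sum 35: that's 3 and 32.
Split the middle term: 12·v^2+3·v + 32·v+8 = 3·v·(4·v+1) + 8·(4·v+1).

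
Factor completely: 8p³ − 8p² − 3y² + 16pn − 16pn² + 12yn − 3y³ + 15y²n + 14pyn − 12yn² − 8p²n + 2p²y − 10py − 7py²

(2p + y − 4n)(4p + 3y)(p − y + n − 1)

Group: 2p(4p² − py + 4pn − 4p − 3y² + 3yn − 3y) + (y − 4n)(4p² − py + 4pn − 4p − 3y² + 3yn − 3y); both groups contain (4p² − py + 4pn − 4p − 3y² + 3yn − 3y), so (2p + y − 4n) is a factor with cofactor 4p² − py + 4pn − 4p − 3y² + 3yn − 3y.
The cofactor groups again: 4p² − py + 4pn − 4p − 3y² + 3yn − 3y = 4p(p − y + n − 1) + 3y(p − y + n − 1); both groups contain (p − y + n − 1), giving (4p + 3y)(p − y + n − 1).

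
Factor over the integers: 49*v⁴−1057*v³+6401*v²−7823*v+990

Trying the rational-root candidates, v = 11 is a root, giving the factor (v−11) and quotient 49*v³−518*v²+703*v−90.
Then v = 9 is a root, giving the factor (v−9) and quotient 49*v²−77*v+10.
The remaining quadratic factors as (7*v−10)(7*v−1).

(7*v−1)*(7*v−10)*(v−11)*(v−9)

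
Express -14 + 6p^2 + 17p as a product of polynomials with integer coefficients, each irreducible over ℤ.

(2p + 7)(3p - 2)

Need a pair with product 6·(-14) = -84 and sum 17: that's -4 and 21.
Split the middle term: 6p^2 - 4p + 21p - 14 = 2p(3p - 2) + 7(3p - 2).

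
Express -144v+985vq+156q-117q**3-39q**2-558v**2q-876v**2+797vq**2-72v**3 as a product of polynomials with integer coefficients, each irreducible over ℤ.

Group: 12v(-6v**2-53vq-73v+9q**2+3q-12) - 13q(-6v**2-53vq-73v+9q**2+3q-12); both groups contain (-6v**2-53vq-73v+9q**2+3q-12), so (12v-13q) is a factor with cofactor -6v**2-53vq-73v+9q**2+3q-12.
The cofactor groups again: -6v**2-53vq-73v+9q**2+3q-12 = -v(6v-q+1) + (-9q-12)(6v-q+1); both groups contain (6v-q+1), giving -(v+9q+12)(6v-q+1).

-(12v-13q)(6v-q+1)(v+9q+12)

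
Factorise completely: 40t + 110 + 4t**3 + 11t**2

(4t + 11)(t**2 + 10)

Group as (4t**3 + 40t) + (11t**2 + 110) = 4t(t**2 + 10) + 11(t**2 + 10).
Both groups share the factor (t**2 + 10).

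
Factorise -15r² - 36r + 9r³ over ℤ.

Pull out the common factor 3r, then factor the remaining trinomial.

3r(3r + 4)(r - 3)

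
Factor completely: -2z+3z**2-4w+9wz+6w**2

(2w+z)(3w+3z-2)

Group: 2w(3w+3z-2) + z(3w+3z-2); both groups contain (3w+3z-2).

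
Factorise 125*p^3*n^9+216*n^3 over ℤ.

n^3*(5*p*n^2+6)*(25*p^2*n^4-30*p*n^2+36)

Factor out n^3 first: what remains is 125*p^3*n^6+216.
Recognize a sum of cubes with the parts 6 and 5*p*n^2.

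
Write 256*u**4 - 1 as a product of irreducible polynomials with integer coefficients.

Write as (16*u**2)² − (1)², then factor 16*u**2 - 1 once more.

(4*u + 1)*(4*u - 1)*(16*u**2 + 1)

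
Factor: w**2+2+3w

(w+1)(w+2)

Two integers with product 2 and sum 3 are 1 and 2.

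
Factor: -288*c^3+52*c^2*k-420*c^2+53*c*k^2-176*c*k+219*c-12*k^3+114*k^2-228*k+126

-(4*c-k+7)*(8*c-3*k+3)*(9*c+4*k-6)

Group: 9*c*(-32*c^2+20*c*k-68*c-3*k^2+24*k-21) + (4*k-6)*(-32*c^2+20*c*k-68*c-3*k^2+24*k-21); both groups contain (-32*c^2+20*c*k-68*c-3*k^2+24*k-21), so (9*c+4*k-6) is a factor with cofactor -32*c^2+20*c*k-68*c-3*k^2+24*k-21.
The cofactor groups again: -32*c^2+20*c*k-68*c-3*k^2+24*k-21 = -8*c*(4*c-k+7) + (3*k-3)*(4*c-k+7); both groups contain (4*c-k+7), giving -(8*c-3*k+3)*(4*c-k+7).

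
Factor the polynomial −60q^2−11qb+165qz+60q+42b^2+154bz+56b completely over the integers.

−(4q−3b−11z−4)(15q+14b)

Group: −4q(15q+14b) + (3b+11z+4)(15q+14b); both groups contain (15q+14b).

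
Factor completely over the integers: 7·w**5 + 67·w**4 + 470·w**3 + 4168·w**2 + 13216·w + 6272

Trying the rational-root candidates, w = -7 is a root, so (w + 7) divides it; the quotient is 7·w**4 + 18·w**3 + 344·w**2 + 1760·w + 896.
Continuing, w = -4 is a root, so (w + 4) is a factor; dividing leaves 7·w**3 - 10·w**2 + 384·w + 224.
Then w = -4/7 is a root, giving the factor (7·w + 4) and quotient w**2 - 2·w + 56.
The quadratic w**2 - 2·w + 56 has discriminant -220 < 0 and is irreducible over ℤ.

(7·w + 4)·(w + 4)·(w + 7)·(w**2 - 2·w + 56)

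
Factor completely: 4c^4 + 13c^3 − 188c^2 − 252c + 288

(4c − 3)(c + 2)(c + 8)(c − 6)

Trying the rational-root candidates, c = 6 is a root, giving the factor (c − 6) and quotient 4c^3 + 37c^2 + 34c − 48.
Then c = 3/4 is a root, so (4c − 3) divides it; the quotient is c^2 + 10c + 16.
The remaining quadratic factors as (c + 2)(c + 8).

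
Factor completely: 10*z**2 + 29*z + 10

(2*z + 5)*(5*z + 2)

Need a pair with product 10·10 = 100 and sum 29: that's 25 and 4.
Split the middle term: 10*z**2 + 25*z + 4*z + 10 = 5*z*(2*z + 5) + 2*(2*z + 5).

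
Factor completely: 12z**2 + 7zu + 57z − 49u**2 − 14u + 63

(4z − 7u + 7)(3z + 7u + 9)

Group: 3z(4z − 7u + 7) + (7u + 9)(4z − 7u + 7); both groups contain (4z − 7u + 7).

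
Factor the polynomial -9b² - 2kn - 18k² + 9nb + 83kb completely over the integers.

Group: -2k(9k + n - b) + 9b(9k + n - b); both groups contain (9k + n - b).

-(2k - 9b)(9k + n - b)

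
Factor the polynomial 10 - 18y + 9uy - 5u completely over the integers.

(9y - 5)(u - 2)

Group as (9uy - 5u) + (-18y + 10) = u(9y - 5) - 2(9y - 5).
Both groups share the factor (9y - 5).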